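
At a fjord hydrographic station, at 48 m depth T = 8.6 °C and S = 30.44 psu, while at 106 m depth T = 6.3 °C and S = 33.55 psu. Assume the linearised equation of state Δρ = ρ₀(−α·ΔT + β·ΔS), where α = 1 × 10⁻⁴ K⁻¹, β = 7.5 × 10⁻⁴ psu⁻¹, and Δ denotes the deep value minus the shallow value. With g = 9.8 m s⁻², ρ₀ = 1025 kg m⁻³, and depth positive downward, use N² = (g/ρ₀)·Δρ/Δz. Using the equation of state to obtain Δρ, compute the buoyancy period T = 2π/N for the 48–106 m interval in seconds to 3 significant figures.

302 s

ΔT = -2.3 K, ΔS = +3.11 psu (deep − shallow).
Δρ/ρ₀ = −αΔT + βΔS = 2.30 × 10⁻⁴ + 2.3325 × 10⁻³ = 2.5625 × 10⁻³, so Δρ ≈ 2.627 kg m⁻³.
N² = (g/ρ₀)·Δρ/Δz = g·(Δρ/ρ₀)/Δz = 9.8 × 2.5625 × 10⁻³ / 58 = 4.3297 × 10⁻⁴ s⁻².
N = √(4.3297 × 10⁻⁴) = 0.020808 rad s⁻¹ → T = 2π/N = 301.96 s ≈ 302 s.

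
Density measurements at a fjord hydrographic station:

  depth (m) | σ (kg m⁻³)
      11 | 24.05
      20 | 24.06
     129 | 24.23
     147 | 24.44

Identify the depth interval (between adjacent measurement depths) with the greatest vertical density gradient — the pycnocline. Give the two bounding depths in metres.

Compute the density gradient over each adjacent pair:
  11–20 m: Δρ/Δz = 0.01/9 = 1.1 × 10⁻³ kg m⁻⁴
  20–129 m: Δρ/Δz = 0.17/109 = 1.6 × 10⁻³ kg m⁻⁴
  129–147 m: Δρ/Δz = 0.21/18 = 0.012 kg m⁻⁴
The largest gradient is in the 129–147 m interval — the pycnocline.

129–147 m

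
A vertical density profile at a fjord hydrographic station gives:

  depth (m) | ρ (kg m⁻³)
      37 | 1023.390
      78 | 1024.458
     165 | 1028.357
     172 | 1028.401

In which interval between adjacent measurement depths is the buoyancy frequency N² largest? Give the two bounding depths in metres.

78–165 m

Compute the density gradient over each adjacent pair:
  37–78 m: Δρ/Δz = 1.068/41 = 0.026 kg m⁻⁴
  78–165 m: Δρ/Δz = 3.899/87 = 0.045 kg m⁻⁴
  165–172 m: Δρ/Δz = 0.044/7 = 6.3 × 10⁻³ kg m⁻⁴
The largest gradient is in the 78–165 m interval — the pycnocline.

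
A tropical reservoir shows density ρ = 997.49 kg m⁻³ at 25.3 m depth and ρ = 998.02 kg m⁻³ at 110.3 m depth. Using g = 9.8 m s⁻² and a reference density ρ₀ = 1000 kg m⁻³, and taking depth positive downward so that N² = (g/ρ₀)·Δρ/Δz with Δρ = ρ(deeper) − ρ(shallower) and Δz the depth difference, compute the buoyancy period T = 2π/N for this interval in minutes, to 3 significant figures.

13.4 min

Δρ = 998.02 − 997.49 = 0.53 kg m⁻³ over Δz = 110.3 − 25.3 = 85 m.
N² = (9.8/1000) × (0.53/85) = 6.1106 × 10⁻⁵ s⁻².
N = √(6.1106 × 10⁻⁵) = 7.8170 × 10⁻³ rad s⁻¹, so T = 2π/N = 803.78 s = 13.396 min ≈ 13.4 min.
Since Δρ > 0 the layer is stably stratified.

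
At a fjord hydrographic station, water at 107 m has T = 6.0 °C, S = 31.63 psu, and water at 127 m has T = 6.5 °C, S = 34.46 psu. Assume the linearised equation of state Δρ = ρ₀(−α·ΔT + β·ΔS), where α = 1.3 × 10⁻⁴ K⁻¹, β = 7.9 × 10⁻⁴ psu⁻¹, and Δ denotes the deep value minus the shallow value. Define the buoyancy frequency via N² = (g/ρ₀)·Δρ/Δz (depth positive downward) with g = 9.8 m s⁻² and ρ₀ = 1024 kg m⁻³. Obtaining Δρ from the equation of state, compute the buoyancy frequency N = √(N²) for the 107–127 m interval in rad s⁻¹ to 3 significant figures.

0.0326 rad s⁻¹

ΔT = +0.5 K, ΔS = +2.83 psu (deep − shallow).
Δρ/ρ₀ = −αΔT + βΔS = -6.50 × 10⁻⁵ + 2.2357 × 10⁻³ = 2.1707 × 10⁻³, so Δρ ≈ 2.223 kg m⁻³.
N² = (g/ρ₀)·Δρ/Δz = g·(Δρ/ρ₀)/Δz = 9.8 × 2.1707 × 10⁻³ / 20 = 1.0636 × 10⁻³ s⁻².
N = √(1.0636 × 10⁻³) = 0.032613 rad s⁻¹ ≈ 0.0326 rad s⁻¹.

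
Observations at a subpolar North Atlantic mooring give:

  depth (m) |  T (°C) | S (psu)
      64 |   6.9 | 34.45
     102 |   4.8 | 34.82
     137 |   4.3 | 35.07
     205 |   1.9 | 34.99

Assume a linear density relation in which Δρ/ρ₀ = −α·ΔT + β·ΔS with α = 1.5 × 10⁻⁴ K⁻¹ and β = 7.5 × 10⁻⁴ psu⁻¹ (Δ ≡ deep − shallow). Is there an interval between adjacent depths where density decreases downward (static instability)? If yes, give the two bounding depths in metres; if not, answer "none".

Evaluate Δρ/ρ₀ = −αΔT + βΔS across each adjacent pair:
  64–102 m: −αΔT+βΔS = −(1.5 × 10⁻⁴)(-2.1)+(7.5 × 10⁻⁴)(+0.37) = 5.9 × 10⁻⁴ → stable
  102–137 m: −αΔT+βΔS = −(1.5 × 10⁻⁴)(-0.5)+(7.5 × 10⁻⁴)(+0.25) = 2.6 × 10⁻⁴ → stable
  137–205 m: −αΔT+βΔS = −(1.5 × 10⁻⁴)(-2.4)+(7.5 × 10⁻⁴)(-0.08) = 3.0 × 10⁻⁴ → stable
Every interval has Δρ > 0: the column is stably stratified throughout.

none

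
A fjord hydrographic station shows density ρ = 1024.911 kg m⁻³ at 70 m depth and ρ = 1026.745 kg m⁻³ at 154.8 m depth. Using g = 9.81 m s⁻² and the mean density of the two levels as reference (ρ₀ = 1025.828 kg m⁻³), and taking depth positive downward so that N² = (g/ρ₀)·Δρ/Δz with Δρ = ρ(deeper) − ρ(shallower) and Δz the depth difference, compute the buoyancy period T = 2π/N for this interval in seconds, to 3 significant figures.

437 s

Δρ = 1026.745 − 1024.911 = 1.834 kg m⁻³ over Δz = 154.8 − 70 = 84.8 m.
N² = (9.81/1025.828) × (1.834/84.8) = 2.0682 × 10⁻⁴ s⁻².
N = √(2.0682 × 10⁻⁴) = 0.014381 rad s⁻¹, so T = 2π/N = 436.91 s ≈ 437 s.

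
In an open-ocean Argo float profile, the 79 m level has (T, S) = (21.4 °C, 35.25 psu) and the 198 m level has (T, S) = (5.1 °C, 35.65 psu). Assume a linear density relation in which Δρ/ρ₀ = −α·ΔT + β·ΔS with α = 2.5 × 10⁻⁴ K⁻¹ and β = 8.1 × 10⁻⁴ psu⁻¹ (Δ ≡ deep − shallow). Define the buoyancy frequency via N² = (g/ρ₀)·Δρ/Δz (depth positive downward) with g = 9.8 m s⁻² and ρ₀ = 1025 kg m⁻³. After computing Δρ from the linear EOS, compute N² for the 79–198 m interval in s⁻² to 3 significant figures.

ΔT = -16.3 K, ΔS = +0.40 psu (deep − shallow).
Δρ/ρ₀ = −αΔT + βΔS = 4.075 × 10⁻³ + 3.24 × 10⁻⁴ = 4.399 × 10⁻³, so Δρ ≈ 4.509 kg m⁻³.
N² = (g/ρ₀)·Δρ/Δz = g·(Δρ/ρ₀)/Δz = 9.8 × 4.399 × 10⁻³ / 119 = 3.6227 × 10⁻⁴ s⁻² ≈ 3.62 × 10⁻⁴ s⁻².

3.62 × 10⁻⁴ s⁻²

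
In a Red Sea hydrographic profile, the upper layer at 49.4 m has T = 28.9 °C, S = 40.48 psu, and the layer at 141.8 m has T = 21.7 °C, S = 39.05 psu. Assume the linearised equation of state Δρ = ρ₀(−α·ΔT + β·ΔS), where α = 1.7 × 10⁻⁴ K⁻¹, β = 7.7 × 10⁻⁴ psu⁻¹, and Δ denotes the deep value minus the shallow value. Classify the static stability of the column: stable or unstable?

stable

ΔT = 21.7 − 28.9 = -7.2 K and ΔS = 39.05 − 40.48 = -1.43 psu (deep − shallow).
−αΔT = 1.224 × 10⁻³; βΔS = -1.1011 × 10⁻³; sum Δρ/ρ₀ = 1.229 × 10⁻⁴.
Δρ/ρ₀ > 0, so Δρ > 0: deeper water is denser → statically stable.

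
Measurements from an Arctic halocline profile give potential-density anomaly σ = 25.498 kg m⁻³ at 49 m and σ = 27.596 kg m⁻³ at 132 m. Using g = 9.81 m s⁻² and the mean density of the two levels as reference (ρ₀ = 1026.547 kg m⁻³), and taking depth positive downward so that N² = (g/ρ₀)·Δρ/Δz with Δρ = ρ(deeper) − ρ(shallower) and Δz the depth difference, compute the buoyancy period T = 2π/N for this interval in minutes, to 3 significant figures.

6.74 min

Δρ = 1027.596 − 1025.498 = 2.098 kg m⁻³ over Δz = 132 − 49 = 83 m.
N² = (9.81/1026.547) × (2.098/83) = 2.4156 × 10⁻⁴ s⁻².
N = √(2.4156 × 10⁻⁴) = 0.015542 rad s⁻¹, so T = 2π/N = 404.27 s = 6.7378 min ≈ 6.74 min.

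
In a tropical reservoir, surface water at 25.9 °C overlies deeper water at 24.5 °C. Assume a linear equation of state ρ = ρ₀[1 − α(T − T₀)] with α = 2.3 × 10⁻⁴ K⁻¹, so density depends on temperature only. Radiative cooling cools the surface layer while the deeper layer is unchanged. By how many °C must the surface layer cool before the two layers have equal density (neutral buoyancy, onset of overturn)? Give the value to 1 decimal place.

With temperature the only control, equal density requires T_surf′ = T_deep.
T_surf′ = 24.5 °C.
Cooling required: 25.9 − 24.5 = 1.4 °C.

1.4 °C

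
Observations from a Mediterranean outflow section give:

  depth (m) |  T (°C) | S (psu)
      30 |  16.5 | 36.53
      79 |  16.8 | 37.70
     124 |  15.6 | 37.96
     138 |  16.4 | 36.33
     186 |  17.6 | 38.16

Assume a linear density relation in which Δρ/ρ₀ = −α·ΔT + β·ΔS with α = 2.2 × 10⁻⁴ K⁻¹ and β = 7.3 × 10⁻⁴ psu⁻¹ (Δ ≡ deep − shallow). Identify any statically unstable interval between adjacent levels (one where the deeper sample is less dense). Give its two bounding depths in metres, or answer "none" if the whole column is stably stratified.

Evaluate Δρ/ρ₀ = −αΔT + βΔS across each adjacent pair:
  30–79 m: −αΔT+βΔS = −(2.2 × 10⁻⁴)(+0.3)+(7.3 × 10⁻⁴)(+1.17) = 7.9 × 10⁻⁴ → stable
  79–124 m: −αΔT+βΔS = −(2.2 × 10⁻⁴)(-1.2)+(7.3 × 10⁻⁴)(+0.26) = 4.5 × 10⁻⁴ → stable
  124–138 m: −αΔT+βΔS = −(2.2 × 10⁻⁴)(+0.8)+(7.3 × 10⁻⁴)(-1.63) = -1.4 × 10⁻³ → UNSTABLE
  138–186 m: −αΔT+βΔS = −(2.2 × 10⁻⁴)(+1.2)+(7.3 × 10⁻⁴)(+1.83) = 1.1 × 10⁻³ → stable
The 124–138 m interval has Δρ < 0: lighter water underlies denser water.

124–138 m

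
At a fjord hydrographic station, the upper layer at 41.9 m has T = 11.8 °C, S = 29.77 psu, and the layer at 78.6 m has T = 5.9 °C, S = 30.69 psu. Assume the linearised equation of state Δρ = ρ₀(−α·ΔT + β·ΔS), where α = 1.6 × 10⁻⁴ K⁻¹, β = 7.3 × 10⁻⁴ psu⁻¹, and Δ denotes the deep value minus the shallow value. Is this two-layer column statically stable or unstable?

ΔT = 5.9 − 11.8 = -5.9 K and ΔS = 30.69 − 29.77 = +0.92 psu (deep − shallow).
−αΔT = 9.44 × 10⁻⁴; βΔS = 6.716 × 10⁻⁴; sum Δρ/ρ₀ = 1.6156 × 10⁻³.
Δρ/ρ₀ > 0, so Δρ > 0: deeper water is denser → statically stable.

stable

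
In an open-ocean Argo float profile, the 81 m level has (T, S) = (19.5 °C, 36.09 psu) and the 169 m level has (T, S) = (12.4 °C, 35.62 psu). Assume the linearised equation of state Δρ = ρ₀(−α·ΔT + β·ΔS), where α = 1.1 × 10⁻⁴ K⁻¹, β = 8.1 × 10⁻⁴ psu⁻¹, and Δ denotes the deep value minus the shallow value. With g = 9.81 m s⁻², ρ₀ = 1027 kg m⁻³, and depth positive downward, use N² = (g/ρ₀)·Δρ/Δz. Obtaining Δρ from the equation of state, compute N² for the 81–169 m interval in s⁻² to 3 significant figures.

ΔT = -7.1 K, ΔS = -0.47 psu (deep − shallow).
Δρ/ρ₀ = −αΔT + βΔS = 7.81 × 10⁻⁴ − 3.807 × 10⁻⁴ = 4.003 × 10⁻⁴, so Δρ ≈ 0.4111 kg m⁻³.
N² = (g/ρ₀)·Δρ/Δz = g·(Δρ/ρ₀)/Δz = 9.81 × 4.003 × 10⁻⁴ / 88 = 4.4624 × 10⁻⁵ s⁻² ≈ 4.46 × 10⁻⁵ s⁻².

4.46 × 10⁻⁵ s⁻²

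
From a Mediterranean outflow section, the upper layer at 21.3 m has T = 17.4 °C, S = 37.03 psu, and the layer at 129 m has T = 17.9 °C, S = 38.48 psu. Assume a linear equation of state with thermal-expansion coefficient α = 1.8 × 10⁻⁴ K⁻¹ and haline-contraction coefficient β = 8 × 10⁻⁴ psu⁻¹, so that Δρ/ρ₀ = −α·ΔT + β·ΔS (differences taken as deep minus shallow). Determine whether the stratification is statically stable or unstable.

ΔT = 17.9 − 17.4 = +0.5 K and ΔS = 38.48 − 37.03 = +1.45 psu (deep − shallow).
−αΔT = -9.00 × 10⁻⁵; βΔS = 1.16 × 10⁻³; sum Δρ/ρ₀ = 1.07 × 10⁻³.
Δρ/ρ₀ > 0, so Δρ > 0: deeper water is denser → statically stable.

stable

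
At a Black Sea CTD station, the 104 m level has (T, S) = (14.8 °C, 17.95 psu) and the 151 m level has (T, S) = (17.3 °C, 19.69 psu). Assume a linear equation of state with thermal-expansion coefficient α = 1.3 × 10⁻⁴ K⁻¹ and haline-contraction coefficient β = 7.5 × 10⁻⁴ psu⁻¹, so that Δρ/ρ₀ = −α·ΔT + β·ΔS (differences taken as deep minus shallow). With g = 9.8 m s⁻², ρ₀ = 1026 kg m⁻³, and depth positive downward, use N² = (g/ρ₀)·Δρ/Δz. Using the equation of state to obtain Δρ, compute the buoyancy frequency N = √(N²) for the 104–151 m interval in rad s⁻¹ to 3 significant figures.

0.0143 rad s⁻¹

ΔT = +2.5 K, ΔS = +1.74 psu (deep − shallow).
Δρ/ρ₀ = −αΔT + βΔS = -3.25 × 10⁻⁴ + 1.305 × 10⁻³ = 9.80 × 10⁻⁴, so Δρ ≈ 1.005 kg m⁻³.
N² = (g/ρ₀)·Δρ/Δz = g·(Δρ/ρ₀)/Δz = 9.8 × 9.80 × 10⁻⁴ / 47 = 2.0434 × 10⁻⁴ s⁻².
N = √(2.0434 × 10⁻⁴) = 0.014295 rad s⁻¹ ≈ 0.0143 rad s⁻¹.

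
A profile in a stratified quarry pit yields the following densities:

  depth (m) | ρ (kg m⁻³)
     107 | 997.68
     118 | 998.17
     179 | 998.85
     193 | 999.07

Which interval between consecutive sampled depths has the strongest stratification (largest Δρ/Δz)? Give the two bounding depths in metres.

Compute the density gradient over each adjacent pair:
  107–118 m: Δρ/Δz = 0.49/11 = 0.045 kg m⁻⁴
  118–179 m: Δρ/Δz = 0.68/61 = 0.011 kg m⁻⁴
  179–193 m: Δρ/Δz = 0.22/14 = 0.016 kg m⁻⁴
The largest gradient is in the 107–118 m interval — the pycnocline.

107–118 m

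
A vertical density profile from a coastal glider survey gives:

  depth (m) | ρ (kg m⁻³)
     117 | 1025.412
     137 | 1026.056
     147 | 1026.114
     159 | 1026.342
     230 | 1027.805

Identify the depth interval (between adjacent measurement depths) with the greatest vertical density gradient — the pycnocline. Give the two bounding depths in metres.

117–137 m

Compute the density gradient over each adjacent pair:
  117–137 m: Δρ/Δz = 0.644/20 = 0.032 kg m⁻⁴
  137–147 m: Δρ/Δz = 0.058/10 = 5.8 × 10⁻³ kg m⁻⁴
  147–159 m: Δρ/Δz = 0.228/12 = 0.019 kg m⁻⁴
  159–230 m: Δρ/Δz = 1.463/71 = 0.021 kg m⁻⁴
The largest gradient is in the 117–137 m interval — the pycnocline.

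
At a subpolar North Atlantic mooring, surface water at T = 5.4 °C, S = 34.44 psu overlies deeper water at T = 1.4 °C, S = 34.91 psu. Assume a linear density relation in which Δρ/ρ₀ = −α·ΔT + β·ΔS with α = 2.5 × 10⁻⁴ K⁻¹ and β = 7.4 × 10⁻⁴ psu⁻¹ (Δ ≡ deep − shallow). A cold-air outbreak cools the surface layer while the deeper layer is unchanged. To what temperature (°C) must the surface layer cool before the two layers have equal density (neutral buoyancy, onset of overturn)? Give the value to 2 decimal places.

0.01 °C

Neutral buoyancy requires Δρ = 0, i.e. −α(T_deep − T_surf′) + β(S_deep − S_surf) = 0.
T_surf′ = T_deep − (β/α)·ΔS = 1.4 − (7.4 × 10⁻⁴/2.5 × 10⁻⁴)·(+0.47) = 0.0088 °C.
Cooling required: 5.4 − (0.0088) = 5.3912 °C.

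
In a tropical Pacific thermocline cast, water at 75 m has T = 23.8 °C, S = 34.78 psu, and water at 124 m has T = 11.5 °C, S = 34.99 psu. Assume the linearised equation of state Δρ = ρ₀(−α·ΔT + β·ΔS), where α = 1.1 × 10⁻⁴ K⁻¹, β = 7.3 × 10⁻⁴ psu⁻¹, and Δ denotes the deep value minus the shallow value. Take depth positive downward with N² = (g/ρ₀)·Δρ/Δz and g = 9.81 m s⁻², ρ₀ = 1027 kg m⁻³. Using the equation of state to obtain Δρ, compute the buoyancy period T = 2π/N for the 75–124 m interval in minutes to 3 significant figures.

ΔT = -12.3 K, ΔS = +0.21 psu (deep − shallow).
Δρ/ρ₀ = −αΔT + βΔS = 1.353 × 10⁻³ + 1.533 × 10⁻⁴ = 1.5063 × 10⁻³, so Δρ ≈ 1.547 kg m⁻³.
N² = (g/ρ₀)·Δρ/Δz = g·(Δρ/ρ₀)/Δz = 9.81 × 1.5063 × 10⁻³ / 49 = 3.0157 × 10⁻⁴ s⁻².
N = √(3.0157 × 10⁻⁴) = 0.017366 rad s⁻¹ → T = 2π/N = 361.81 s = 6.0302 min ≈ 6.03 min.

6.03 min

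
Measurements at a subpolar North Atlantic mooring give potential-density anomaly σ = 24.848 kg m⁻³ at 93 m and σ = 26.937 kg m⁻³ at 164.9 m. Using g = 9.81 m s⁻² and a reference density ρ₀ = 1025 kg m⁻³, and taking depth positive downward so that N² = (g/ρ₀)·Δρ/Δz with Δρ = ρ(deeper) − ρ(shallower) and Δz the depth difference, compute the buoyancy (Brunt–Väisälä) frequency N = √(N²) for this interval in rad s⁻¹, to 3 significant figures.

Δρ = 1026.937 − 1024.848 = 2.089 kg m⁻³ over Δz = 164.9 − 93 = 71.9 m.
N² = (9.81/1025) × (2.089/71.9) = 2.7807 × 10⁻⁴ s⁻².
N = √(2.7807 × 10⁻⁴) = 0.016675 rad s⁻¹ ≈ 0.0167 rad s⁻¹.

0.0167 rad s⁻¹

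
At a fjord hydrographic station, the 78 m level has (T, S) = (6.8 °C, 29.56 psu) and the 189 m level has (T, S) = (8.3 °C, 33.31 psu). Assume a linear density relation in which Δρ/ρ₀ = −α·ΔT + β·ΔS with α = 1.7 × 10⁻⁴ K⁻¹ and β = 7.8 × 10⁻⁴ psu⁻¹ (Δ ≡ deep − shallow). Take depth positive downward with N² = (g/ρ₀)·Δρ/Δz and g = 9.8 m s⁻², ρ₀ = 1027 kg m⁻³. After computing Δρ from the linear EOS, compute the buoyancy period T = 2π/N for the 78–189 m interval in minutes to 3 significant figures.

ΔT = +1.5 K, ΔS = +3.75 psu (deep − shallow).
Δρ/ρ₀ = −αΔT + βΔS = -2.55 × 10⁻⁴ + 2.925 × 10⁻³ = 2.67 × 10⁻³, so Δρ ≈ 2.742 kg m⁻³.
N² = (g/ρ₀)·Δρ/Δz = g·(Δρ/ρ₀)/Δz = 9.8 × 2.67 × 10⁻³ / 111 = 2.3573 × 10⁻⁴ s⁻².
N = √(2.3573 × 10⁻⁴) = 0.015354 rad s⁻¹ → T = 2π/N = 409.22 s = 6.8203 min ≈ 6.82 min.

6.82 min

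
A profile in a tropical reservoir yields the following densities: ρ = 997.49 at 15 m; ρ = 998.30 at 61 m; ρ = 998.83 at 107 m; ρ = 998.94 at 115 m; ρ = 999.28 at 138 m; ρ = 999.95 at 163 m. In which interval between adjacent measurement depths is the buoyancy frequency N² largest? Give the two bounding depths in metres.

Compute the density gradient over each adjacent pair:
  15–61 m: Δρ/Δz = 0.81/46 = 0.018 kg m⁻⁴
  61–107 m: Δρ/Δz = 0.53/46 = 0.012 kg m⁻⁴
  107–115 m: Δρ/Δz = 0.11/8 = 0.014 kg m⁻⁴
  115–138 m: Δρ/Δz = 0.34/23 = 0.015 kg m⁻⁴
  138–163 m: Δρ/Δz = 0.67/25 = 0.027 kg m⁻⁴
The largest gradient is in the 138–163 m interval — the pycnocline.

138–163 m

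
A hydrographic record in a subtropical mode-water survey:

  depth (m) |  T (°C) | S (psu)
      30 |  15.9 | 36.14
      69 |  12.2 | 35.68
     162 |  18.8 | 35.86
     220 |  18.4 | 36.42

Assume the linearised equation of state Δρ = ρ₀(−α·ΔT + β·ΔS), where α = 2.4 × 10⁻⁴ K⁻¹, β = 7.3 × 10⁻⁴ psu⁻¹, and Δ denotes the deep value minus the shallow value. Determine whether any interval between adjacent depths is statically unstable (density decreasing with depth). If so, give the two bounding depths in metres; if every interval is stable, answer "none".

Evaluate Δρ/ρ₀ = −αΔT + βΔS across each adjacent pair:
  30–69 m: −αΔT+βΔS = −(2.4 × 10⁻⁴)(-3.7)+(7.3 × 10⁻⁴)(-0.46) = 5.5 × 10⁻⁴ → stable
  69–162 m: −αΔT+βΔS = −(2.4 × 10⁻⁴)(+6.6)+(7.3 × 10⁻⁴)(+0.18) = -1.5 × 10⁻³ → UNSTABLE
  162–220 m: −αΔT+βΔS = −(2.4 × 10⁻⁴)(-0.4)+(7.3 × 10⁻⁴)(+0.56) = 5.0 × 10⁻⁴ → stable
The 69–162 m interval has Δρ < 0: lighter water underlies denser water.

69–162 m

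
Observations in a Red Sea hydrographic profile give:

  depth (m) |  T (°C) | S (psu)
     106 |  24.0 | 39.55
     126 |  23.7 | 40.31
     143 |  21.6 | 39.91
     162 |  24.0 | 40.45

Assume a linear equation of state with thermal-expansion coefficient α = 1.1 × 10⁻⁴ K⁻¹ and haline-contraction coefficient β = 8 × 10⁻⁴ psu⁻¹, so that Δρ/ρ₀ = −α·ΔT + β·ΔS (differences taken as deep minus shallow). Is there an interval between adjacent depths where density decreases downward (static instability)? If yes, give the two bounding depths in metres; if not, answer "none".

126–143 m

Evaluate Δρ/ρ₀ = −αΔT + βΔS across each adjacent pair:
  106–126 m: −αΔT+βΔS = −(1.1 × 10⁻⁴)(-0.3)+(8 × 10⁻⁴)(+0.76) = 6.4 × 10⁻⁴ → stable
  126–143 m: −αΔT+βΔS = −(1.1 × 10⁻⁴)(-2.1)+(8 × 10⁻⁴)(-0.40) = -8.9 × 10⁻⁵ → UNSTABLE
  143–162 m: −αΔT+βΔS = −(1.1 × 10⁻⁴)(+2.4)+(8 × 10⁻⁴)(+0.54) = 1.7 × 10⁻⁴ → stable
The 126–143 m interval has Δρ < 0: lighter water underlies denser water.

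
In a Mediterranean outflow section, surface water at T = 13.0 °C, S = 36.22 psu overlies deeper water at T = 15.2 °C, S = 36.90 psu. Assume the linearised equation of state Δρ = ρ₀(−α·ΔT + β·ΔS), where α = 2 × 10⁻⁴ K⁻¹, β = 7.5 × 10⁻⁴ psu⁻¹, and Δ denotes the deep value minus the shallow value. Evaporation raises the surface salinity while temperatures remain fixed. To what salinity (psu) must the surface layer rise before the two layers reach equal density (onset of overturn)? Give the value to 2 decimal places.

36.31 psu

Neutral buoyancy requires −α(T_deep − T_surf) + β(S_deep − S_surf′) = 0.
S_surf′ = S_deep − (α/β)·ΔT = 36.90 − (2 × 10⁻⁴/7.5 × 10⁻⁴)·(+2.2) = 36.3133 psu.
Increase required: 36.3133 − 36.22 = 0.0933 psu.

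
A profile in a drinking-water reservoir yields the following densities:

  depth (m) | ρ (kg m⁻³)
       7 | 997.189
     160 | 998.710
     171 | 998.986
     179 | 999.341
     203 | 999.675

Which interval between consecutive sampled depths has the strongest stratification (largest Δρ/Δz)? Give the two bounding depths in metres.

171–179 m

Compute the density gradient over each adjacent pair:
  7–160 m: Δρ/Δz = 1.521/153 = 9.9 × 10⁻³ kg m⁻⁴
  160–171 m: Δρ/Δz = 0.276/11 = 0.025 kg m⁻⁴
  171–179 m: Δρ/Δz = 0.355/8 = 0.044 kg m⁻⁴
  179–203 m: Δρ/Δz = 0.334/24 = 0.014 kg m⁻⁴
The largest gradient is in the 171–179 m interval — the pycnocline.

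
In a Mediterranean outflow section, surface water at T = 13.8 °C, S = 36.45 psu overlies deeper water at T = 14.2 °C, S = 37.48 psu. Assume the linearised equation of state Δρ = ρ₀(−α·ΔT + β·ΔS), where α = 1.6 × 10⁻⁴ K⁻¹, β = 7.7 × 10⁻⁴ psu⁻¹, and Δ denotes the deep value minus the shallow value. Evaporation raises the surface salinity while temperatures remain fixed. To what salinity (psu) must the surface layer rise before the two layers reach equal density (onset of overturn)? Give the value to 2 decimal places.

Neutral buoyancy requires −α(T_deep − T_surf) + β(S_deep − S_surf′) = 0.
S_surf′ = S_deep − (α/β)·ΔT = 37.48 − (1.6 × 10⁻⁴/7.7 × 10⁻⁴)·(+0.4) = 37.3969 psu.
Increase required: 37.3969 − 36.45 = 0.9469 psu.

37.40 psu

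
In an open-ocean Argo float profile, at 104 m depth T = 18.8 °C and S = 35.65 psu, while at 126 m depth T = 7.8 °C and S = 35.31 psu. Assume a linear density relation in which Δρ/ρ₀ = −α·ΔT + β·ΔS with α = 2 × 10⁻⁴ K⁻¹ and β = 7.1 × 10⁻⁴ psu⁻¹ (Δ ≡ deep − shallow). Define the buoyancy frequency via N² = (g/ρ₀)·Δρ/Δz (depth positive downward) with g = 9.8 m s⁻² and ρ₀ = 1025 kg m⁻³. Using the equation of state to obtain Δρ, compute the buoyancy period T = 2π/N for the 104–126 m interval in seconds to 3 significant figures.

213 s

ΔT = -11.0 K, ΔS = -0.34 psu (deep − shallow).
Δρ/ρ₀ = −αΔT + βΔS = 2.20 × 10⁻³ − 2.414 × 10⁻⁴ = 1.9586 × 10⁻³, so Δρ ≈ 2.008 kg m⁻³.
N² = (g/ρ₀)·Δρ/Δz = g·(Δρ/ρ₀)/Δz = 9.8 × 1.9586 × 10⁻³ / 22 = 8.7247 × 10⁻⁴ s⁻².
N = √(8.7247 × 10⁻⁴) = 0.029538 rad s⁻¹ → T = 2π/N = 212.72 s ≈ 213 s.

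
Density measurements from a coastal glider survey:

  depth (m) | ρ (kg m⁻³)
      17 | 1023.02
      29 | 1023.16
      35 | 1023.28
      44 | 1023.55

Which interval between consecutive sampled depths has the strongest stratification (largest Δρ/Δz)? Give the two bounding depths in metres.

Compute the density gradient over each adjacent pair:
  17–29 m: Δρ/Δz = 0.14/12 = 0.012 kg m⁻⁴
  29–35 m: Δρ/Δz = 0.12/6 = 0.020 kg m⁻⁴
  35–44 m: Δρ/Δz = 0.27/9 = 0.030 kg m⁻⁴
The largest gradient is in the 35–44 m interval — the pycnocline.

35–44 m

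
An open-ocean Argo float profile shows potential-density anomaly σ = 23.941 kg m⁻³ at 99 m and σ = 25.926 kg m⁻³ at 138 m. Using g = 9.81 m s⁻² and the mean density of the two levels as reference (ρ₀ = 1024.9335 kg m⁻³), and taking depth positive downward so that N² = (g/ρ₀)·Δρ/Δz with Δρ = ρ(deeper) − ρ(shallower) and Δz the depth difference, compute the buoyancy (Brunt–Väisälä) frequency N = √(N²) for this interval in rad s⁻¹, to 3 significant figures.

0.0221 rad s⁻¹

Δρ = 1025.926 − 1023.941 = 1.985 kg m⁻³ over Δz = 138 − 99 = 39 m.
N² = (9.81/1024.9335) × (1.985/39) = 4.8716 × 10⁻⁴ s⁻².
N = √(4.8716 × 10⁻⁴) = 0.022072 rad s⁻¹ ≈ 0.0221 rad s⁻¹.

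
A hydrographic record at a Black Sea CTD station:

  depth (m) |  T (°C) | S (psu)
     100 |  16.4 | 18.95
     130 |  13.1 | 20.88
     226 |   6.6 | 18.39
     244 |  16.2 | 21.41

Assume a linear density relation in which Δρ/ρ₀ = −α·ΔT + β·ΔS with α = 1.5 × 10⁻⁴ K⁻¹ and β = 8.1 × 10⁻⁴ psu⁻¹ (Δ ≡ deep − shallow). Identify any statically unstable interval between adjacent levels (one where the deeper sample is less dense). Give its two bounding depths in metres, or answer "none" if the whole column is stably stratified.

130–226 m

Evaluate Δρ/ρ₀ = −αΔT + βΔS across each adjacent pair:
  100–130 m: −αΔT+βΔS = −(1.5 × 10⁻⁴)(-3.3)+(8.1 × 10⁻⁴)(+1.93) = 2.1 × 10⁻³ → stable
  130–226 m: −αΔT+βΔS = −(1.5 × 10⁻⁴)(-6.5)+(8.1 × 10⁻⁴)(-2.49) = -1.0 × 10⁻³ → UNSTABLE
  226–244 m: −αΔT+βΔS = −(1.5 × 10⁻⁴)(+9.6)+(8.1 × 10⁻⁴)(+3.02) = 1.0 × 10⁻³ → stable
The 130–226 m interval has Δρ < 0: lighter water underlies denser water.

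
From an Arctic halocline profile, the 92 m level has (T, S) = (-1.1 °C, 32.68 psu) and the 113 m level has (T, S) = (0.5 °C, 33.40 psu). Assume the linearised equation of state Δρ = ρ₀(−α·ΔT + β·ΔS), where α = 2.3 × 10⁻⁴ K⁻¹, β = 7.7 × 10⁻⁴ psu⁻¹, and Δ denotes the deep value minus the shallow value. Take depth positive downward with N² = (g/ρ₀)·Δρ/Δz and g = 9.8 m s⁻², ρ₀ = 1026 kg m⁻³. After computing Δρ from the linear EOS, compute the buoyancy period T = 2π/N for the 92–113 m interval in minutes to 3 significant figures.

ΔT = +1.6 K, ΔS = +0.72 psu (deep − shallow).
Δρ/ρ₀ = −αΔT + βΔS = -3.68 × 10⁻⁴ + 5.544 × 10⁻⁴ = 1.864 × 10⁻⁴, so Δρ ≈ 0.1912 kg m⁻³.
N² = (g/ρ₀)·Δρ/Δz = g·(Δρ/ρ₀)/Δz = 9.8 × 1.864 × 10⁻⁴ / 21 = 8.6987 × 10⁻⁵ s⁻².
N = √(8.6987 × 10⁻⁵) = 9.3267 × 10⁻³ rad s⁻¹ → T = 2π/N = 673.68 s = 11.228 min ≈ 11.2 min.

11.2 min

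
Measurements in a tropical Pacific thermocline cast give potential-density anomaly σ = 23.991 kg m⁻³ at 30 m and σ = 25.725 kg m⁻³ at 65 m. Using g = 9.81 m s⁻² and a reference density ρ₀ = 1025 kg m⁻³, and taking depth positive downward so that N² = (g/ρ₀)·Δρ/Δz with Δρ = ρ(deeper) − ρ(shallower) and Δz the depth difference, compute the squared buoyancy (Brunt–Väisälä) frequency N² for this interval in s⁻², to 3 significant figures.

Δρ = 1025.725 − 1023.991 = 1.734 kg m⁻³ over Δz = 65 − 30 = 35 m.
N² = (9.81/1025) × (1.734/35) = 4.7416 × 10⁻⁴ s⁻² ≈ 4.74 × 10⁻⁴ s⁻².

4.74 × 10⁻⁴ s⁻²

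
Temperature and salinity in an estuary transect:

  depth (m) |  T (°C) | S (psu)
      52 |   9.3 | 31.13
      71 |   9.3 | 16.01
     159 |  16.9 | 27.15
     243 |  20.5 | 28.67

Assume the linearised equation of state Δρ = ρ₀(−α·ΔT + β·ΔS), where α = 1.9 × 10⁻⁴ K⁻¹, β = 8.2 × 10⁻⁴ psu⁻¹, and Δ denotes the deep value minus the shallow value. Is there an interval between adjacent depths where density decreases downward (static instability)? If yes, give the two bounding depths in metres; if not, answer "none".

52–71 m

Evaluate Δρ/ρ₀ = −αΔT + βΔS across each adjacent pair:
  52–71 m: −αΔT+βΔS = −(1.9 × 10⁻⁴)(+0.0)+(8.2 × 10⁻⁴)(-15.12) = -0.012 → UNSTABLE
  71–159 m: −αΔT+βΔS = −(1.9 × 10⁻⁴)(+7.6)+(8.2 × 10⁻⁴)(+11.14) = 7.7 × 10⁻³ → stable
  159–243 m: −αΔT+βΔS = −(1.9 × 10⁻⁴)(+3.6)+(8.2 × 10⁻⁴)(+1.52) = 5.6 × 10⁻⁴ → stable
The 52–71 m interval has Δρ < 0: lighter water underlies denser water.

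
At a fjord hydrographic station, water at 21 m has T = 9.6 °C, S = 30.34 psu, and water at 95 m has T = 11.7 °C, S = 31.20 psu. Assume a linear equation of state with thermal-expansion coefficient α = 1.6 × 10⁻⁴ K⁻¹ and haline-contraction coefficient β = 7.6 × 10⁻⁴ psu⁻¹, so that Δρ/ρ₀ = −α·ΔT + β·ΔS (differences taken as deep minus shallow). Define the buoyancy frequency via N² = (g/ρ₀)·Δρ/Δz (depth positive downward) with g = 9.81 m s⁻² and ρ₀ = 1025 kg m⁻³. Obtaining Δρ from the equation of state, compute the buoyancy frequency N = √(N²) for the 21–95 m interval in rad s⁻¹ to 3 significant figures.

ΔT = +2.1 K, ΔS = +0.86 psu (deep − shallow).
Δρ/ρ₀ = −αΔT + βΔS = -3.36 × 10⁻⁴ + 6.536 × 10⁻⁴ = 3.176 × 10⁻⁴, so Δρ ≈ 0.3255 kg m⁻³.
N² = (g/ρ₀)·Δρ/Δz = g·(Δρ/ρ₀)/Δz = 9.81 × 3.176 × 10⁻⁴ / 74 = 4.2103 × 10⁻⁵ s⁻².
N = √(4.2103 × 10⁻⁵) = 6.4887 × 10⁻³ rad s⁻¹ ≈ 6.49 × 10⁻³ rad s⁻¹.

6.49 × 10⁻³ rad s⁻¹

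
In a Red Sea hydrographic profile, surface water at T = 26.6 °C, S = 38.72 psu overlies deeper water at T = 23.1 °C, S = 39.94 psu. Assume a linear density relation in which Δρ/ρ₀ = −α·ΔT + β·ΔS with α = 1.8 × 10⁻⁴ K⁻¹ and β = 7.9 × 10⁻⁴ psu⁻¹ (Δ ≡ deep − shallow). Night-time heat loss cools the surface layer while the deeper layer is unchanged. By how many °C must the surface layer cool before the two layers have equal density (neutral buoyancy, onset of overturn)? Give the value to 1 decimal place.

Neutral buoyancy requires Δρ = 0, i.e. −α(T_deep − T_surf′) + β(S_deep − S_surf) = 0.
T_surf′ = T_deep − (β/α)·ΔS = 23.1 − (7.9 × 10⁻⁴/1.8 × 10⁻⁴)·(+1.22) = 17.746 °C.
Cooling required: 26.6 − (17.746) = 8.854 °C.

8.9 °C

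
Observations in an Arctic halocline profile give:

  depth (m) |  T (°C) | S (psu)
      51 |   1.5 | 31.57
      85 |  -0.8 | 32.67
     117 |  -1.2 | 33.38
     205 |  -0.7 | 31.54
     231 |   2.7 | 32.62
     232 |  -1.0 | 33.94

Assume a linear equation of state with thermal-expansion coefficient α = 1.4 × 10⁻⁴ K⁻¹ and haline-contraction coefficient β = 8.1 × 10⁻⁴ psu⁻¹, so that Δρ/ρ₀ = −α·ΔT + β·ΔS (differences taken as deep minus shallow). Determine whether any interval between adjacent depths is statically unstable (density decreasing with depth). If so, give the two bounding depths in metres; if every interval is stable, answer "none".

Evaluate Δρ/ρ₀ = −αΔT + βΔS across each adjacent pair:
  51–85 m: −αΔT+βΔS = −(1.4 × 10⁻⁴)(-2.3)+(8.1 × 10⁻⁴)(+1.10) = 1.2 × 10⁻³ → stable
  85–117 m: −αΔT+βΔS = −(1.4 × 10⁻⁴)(-0.4)+(8.1 × 10⁻⁴)(+0.71) = 6.3 × 10⁻⁴ → stable
  117–205 m: −αΔT+βΔS = −(1.4 × 10⁻⁴)(+0.5)+(8.1 × 10⁻⁴)(-1.84) = -1.6 × 10⁻³ → UNSTABLE
  205–231 m: −αΔT+βΔS = −(1.4 × 10⁻⁴)(+3.4)+(8.1 × 10⁻⁴)(+1.08) = 4.0 × 10⁻⁴ → stable
  231–232 m: −αΔT+βΔS = −(1.4 × 10⁻⁴)(-3.7)+(8.1 × 10⁻⁴)(+1.32) = 1.6 × 10⁻³ → stable
The 117–205 m interval has Δρ < 0: lighter water underlies denser water.

117–205 m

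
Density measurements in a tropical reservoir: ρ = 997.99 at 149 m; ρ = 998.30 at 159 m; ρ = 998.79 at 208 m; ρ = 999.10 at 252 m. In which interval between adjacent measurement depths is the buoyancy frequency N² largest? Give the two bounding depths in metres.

149–159 m

Compute the density gradient over each adjacent pair:
  149–159 m: Δρ/Δz = 0.31/10 = 0.031 kg m⁻⁴
  159–208 m: Δρ/Δz = 0.49/49 = 0.010 kg m⁻⁴
  208–252 m: Δρ/Δz = 0.31/44 = 7.0 × 10⁻³ kg m⁻⁴
The largest gradient is in the 149–159 m interval — the pycnocline.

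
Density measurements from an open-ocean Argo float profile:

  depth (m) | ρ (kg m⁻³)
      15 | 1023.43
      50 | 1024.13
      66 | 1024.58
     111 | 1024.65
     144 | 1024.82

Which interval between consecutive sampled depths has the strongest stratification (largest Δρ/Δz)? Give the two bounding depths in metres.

50–66 m

Compute the density gradient over each adjacent pair:
  15–50 m: Δρ/Δz = 0.70/35 = 0.020 kg m⁻⁴
  50–66 m: Δρ/Δz = 0.45/16 = 0.028 kg m⁻⁴
  66–111 m: Δρ/Δz = 0.07/45 = 1.6 × 10⁻³ kg m⁻⁴
  111–144 m: Δρ/Δz = 0.17/33 = 5.2 × 10⁻³ kg m⁻⁴
The largest gradient is in the 50–66 m interval — the pycnocline.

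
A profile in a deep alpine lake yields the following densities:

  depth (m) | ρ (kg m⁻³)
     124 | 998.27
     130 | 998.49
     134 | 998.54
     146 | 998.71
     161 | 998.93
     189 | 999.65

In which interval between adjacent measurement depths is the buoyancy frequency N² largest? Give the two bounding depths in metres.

Compute the density gradient over each adjacent pair:
  124–130 m: Δρ/Δz = 0.22/6 = 0.037 kg m⁻⁴
  130–134 m: Δρ/Δz = 0.05/4 = 0.013 kg m⁻⁴
  134–146 m: Δρ/Δz = 0.17/12 = 0.014 kg m⁻⁴
  146–161 m: Δρ/Δz = 0.22/15 = 0.015 kg m⁻⁴
  161–189 m: Δρ/Δz = 0.72/28 = 0.026 kg m⁻⁴
The largest gradient is in the 124–130 m interval — the pycnocline.

124–130 m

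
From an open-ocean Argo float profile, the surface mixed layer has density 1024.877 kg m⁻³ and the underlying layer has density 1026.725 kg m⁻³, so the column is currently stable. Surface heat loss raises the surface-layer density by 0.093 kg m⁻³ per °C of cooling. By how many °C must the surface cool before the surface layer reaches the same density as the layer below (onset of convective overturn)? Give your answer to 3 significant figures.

Density deficit of the surface layer: 1026.725 − 1024.877 = 1.848 kg m⁻³.
Required change = 1.848 / 0.093 = 19.9 °C.

19.9 °C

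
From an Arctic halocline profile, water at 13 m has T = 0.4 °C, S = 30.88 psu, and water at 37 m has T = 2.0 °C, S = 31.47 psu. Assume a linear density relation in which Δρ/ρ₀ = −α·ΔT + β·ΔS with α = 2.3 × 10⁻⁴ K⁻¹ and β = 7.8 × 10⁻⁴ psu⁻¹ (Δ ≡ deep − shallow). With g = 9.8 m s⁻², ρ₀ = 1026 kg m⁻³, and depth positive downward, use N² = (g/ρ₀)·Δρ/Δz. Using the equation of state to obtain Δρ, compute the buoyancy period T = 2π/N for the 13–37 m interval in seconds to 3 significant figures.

ΔT = +1.6 K, ΔS = +0.59 psu (deep − shallow).
Δρ/ρ₀ = −αΔT + βΔS = -3.68 × 10⁻⁴ + 4.602 × 10⁻⁴ = 9.22 × 10⁻⁵, so Δρ ≈ 0.09460 kg m⁻³.
N² = (g/ρ₀)·Δρ/Δz = g·(Δρ/ρ₀)/Δz = 9.8 × 9.22 × 10⁻⁵ / 24 = 3.7648 × 10⁻⁵ s⁻².
N = √(3.7648 × 10⁻⁵) = 6.1358 × 10⁻³ rad s⁻¹ → T = 2π/N = 1.0240 × 10³ s ≈ 1.02 × 10³ s.

1.02 × 10³ s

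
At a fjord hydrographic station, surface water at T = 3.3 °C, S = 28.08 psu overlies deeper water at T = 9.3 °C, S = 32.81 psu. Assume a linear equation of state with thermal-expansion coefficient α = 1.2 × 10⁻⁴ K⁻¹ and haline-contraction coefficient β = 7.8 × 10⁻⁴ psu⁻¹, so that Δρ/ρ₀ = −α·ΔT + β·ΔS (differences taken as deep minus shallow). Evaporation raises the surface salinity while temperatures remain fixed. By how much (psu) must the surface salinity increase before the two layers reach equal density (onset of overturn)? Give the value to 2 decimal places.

Neutral buoyancy requires −α(T_deep − T_surf) + β(S_deep − S_surf′) = 0.
S_surf′ = S_deep − (α/β)·ΔT = 32.81 − (1.2 × 10⁻⁴/7.8 × 10⁻⁴)·(+6.0) = 31.8869 psu.
Increase required: 31.8869 − 28.08 = 3.8069 psu.

3.81 psu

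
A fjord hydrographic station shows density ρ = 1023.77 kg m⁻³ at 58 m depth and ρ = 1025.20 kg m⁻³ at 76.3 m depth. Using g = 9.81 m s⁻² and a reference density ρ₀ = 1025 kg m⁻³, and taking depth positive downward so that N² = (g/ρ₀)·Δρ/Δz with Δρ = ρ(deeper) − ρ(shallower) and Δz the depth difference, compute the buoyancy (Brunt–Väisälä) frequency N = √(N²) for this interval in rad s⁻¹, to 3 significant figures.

Δρ = 1025.20 − 1023.77 = 1.43 kg m⁻³ over Δz = 76.3 − 58 = 18.3 m.
N² = (9.81/1025) × (1.43/18.3) = 7.4788 × 10⁻⁴ s⁻².
N = √(7.4788 × 10⁻⁴) = 0.027347 rad s⁻¹ ≈ 0.0273 rad s⁻¹.

0.0273 rad s⁻¹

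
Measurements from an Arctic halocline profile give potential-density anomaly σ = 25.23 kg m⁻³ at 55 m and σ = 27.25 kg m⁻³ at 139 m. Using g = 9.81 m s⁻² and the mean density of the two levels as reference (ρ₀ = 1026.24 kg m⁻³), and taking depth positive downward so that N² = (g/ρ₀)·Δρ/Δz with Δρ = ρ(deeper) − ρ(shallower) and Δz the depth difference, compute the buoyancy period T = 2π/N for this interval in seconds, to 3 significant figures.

Δρ = 1027.25 − 1025.23 = 2.02 kg m⁻³ over Δz = 139 − 55 = 84 m.
N² = (9.81/1026.24) × (2.02/84) = 2.2988 × 10⁻⁴ s⁻².
N = √(2.2988 × 10⁻⁴) = 0.015162 rad s⁻¹, so T = 2π/N = 414.40 s ≈ 414 s.

414 s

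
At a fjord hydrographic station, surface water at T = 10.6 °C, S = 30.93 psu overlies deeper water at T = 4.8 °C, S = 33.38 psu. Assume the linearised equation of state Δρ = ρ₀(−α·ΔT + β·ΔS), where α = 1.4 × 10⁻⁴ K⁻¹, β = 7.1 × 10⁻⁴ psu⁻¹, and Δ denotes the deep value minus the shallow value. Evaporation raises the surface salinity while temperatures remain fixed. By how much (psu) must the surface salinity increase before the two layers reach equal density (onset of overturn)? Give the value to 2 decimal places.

Neutral buoyancy requires −α(T_deep − T_surf) + β(S_deep − S_surf′) = 0.
S_surf′ = S_deep − (α/β)·ΔT = 33.38 − (1.4 × 10⁻⁴/7.1 × 10⁻⁴)·(-5.8) = 34.5237 psu.
Increase required: 34.5237 − 30.93 = 3.5937 psu.

3.59 psu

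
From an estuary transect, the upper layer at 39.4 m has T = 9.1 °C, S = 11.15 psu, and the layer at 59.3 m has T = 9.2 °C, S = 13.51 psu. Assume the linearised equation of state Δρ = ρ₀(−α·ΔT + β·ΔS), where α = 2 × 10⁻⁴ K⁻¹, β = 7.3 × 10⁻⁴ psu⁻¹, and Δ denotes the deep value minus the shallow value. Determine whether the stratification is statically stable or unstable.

stable

ΔT = 9.2 − 9.1 = +0.1 K and ΔS = 13.51 − 11.15 = +2.36 psu (deep − shallow).
−αΔT = -2.00 × 10⁻⁵; βΔS = 1.7228 × 10⁻³; sum Δρ/ρ₀ = 1.7028 × 10⁻³.
Δρ/ρ₀ > 0, so Δρ > 0: deeper water is denser → statically stable.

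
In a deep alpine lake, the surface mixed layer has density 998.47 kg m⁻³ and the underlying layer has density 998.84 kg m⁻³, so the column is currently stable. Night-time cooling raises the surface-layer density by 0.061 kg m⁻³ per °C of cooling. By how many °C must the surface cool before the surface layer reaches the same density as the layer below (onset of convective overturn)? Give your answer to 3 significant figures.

Density deficit of the surface layer: 998.84 − 998.47 = 0.37 kg m⁻³.
Required change = 0.37 / 0.061 = 6.07 °C.

6.07 °C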